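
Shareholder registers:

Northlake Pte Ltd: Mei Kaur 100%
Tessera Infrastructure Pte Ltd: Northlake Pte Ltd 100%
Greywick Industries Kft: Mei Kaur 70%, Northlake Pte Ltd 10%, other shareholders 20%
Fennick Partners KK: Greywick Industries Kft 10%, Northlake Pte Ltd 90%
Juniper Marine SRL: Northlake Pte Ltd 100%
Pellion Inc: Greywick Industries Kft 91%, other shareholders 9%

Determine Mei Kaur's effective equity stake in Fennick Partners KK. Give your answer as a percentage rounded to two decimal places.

98.00%

Mei reaches Fennick along 3 paths.
Via Greywick: 70% × 10% = 7%.
Via Northlake → Greywick: 100% × 10% × 10% = 1%.
Via Northlake: 100% × 90% = 90%.
Total: 7% + 1% + 90% = 98%.
Rounded: 98.00%.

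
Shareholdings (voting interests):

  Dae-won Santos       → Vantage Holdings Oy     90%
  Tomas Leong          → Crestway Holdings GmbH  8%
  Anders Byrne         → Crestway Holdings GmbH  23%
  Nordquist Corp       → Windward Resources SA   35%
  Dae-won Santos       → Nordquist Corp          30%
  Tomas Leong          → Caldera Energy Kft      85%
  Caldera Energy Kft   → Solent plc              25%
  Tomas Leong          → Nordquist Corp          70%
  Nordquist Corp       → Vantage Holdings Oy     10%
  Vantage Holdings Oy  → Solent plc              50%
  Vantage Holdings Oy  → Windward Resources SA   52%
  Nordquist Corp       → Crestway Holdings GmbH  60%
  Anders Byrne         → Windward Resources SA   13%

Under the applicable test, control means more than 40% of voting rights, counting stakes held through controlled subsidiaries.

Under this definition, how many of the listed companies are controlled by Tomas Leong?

Tomas holds 70% of Nordquist, so Tomas controls Nordquist.
Tomas holds 85% of Caldera, so Tomas controls Caldera.
Nordquist and Tomas together hold 60% + 8% = 68% of Crestway, so Tomas controls Crestway.
No other company's threshold is met.
Tomas controls 3 companies.

3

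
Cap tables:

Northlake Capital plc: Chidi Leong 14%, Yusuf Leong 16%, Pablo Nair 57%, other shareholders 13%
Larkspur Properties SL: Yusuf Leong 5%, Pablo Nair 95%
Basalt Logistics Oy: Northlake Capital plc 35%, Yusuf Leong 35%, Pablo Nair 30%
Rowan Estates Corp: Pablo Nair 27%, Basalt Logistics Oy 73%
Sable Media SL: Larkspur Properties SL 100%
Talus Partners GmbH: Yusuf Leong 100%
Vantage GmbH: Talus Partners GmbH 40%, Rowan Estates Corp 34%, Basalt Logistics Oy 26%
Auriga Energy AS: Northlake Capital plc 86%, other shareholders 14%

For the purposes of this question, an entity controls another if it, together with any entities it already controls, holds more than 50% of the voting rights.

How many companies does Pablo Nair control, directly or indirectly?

7

Pablo holds 57% of Northlake, so Pablo controls Northlake.
Pablo holds 95% of Larkspur, so Pablo controls Larkspur.
Northlake and Pablo together hold 35% + 30% = 65% of Basalt, so Pablo controls Basalt.
Pablo and Basalt together hold 27% + 73% = 100% of Rowan, so Pablo controls Rowan.
Larkspur holds 100% of Sable, so Pablo controls Sable.
Rowan and Basalt together hold 34% + 26% = 60% of Vantage, so Pablo controls Vantage.
Northlake holds 86% of Auriga, so Pablo controls Auriga.
No other company's threshold is met.
Pablo controls 7 companies.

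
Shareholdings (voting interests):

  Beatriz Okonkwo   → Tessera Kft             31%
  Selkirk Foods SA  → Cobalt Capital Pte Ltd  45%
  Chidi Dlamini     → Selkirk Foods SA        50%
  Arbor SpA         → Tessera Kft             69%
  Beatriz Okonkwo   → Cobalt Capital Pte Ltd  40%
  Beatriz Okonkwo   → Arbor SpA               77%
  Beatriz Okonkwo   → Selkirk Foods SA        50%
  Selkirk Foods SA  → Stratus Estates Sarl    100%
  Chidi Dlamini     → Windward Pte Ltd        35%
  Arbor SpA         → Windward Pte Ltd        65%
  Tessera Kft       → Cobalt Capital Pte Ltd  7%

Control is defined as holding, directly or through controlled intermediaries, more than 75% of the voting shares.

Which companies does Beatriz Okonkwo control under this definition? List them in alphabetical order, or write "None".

Beatriz holds 77% of Arbor, so Beatriz controls Arbor.
Arbor and Beatriz together hold 69% + 31% = 100% of Tessera, so Beatriz controls Tessera.
No other company's threshold is met.

Arbor SpA, Tessera Kft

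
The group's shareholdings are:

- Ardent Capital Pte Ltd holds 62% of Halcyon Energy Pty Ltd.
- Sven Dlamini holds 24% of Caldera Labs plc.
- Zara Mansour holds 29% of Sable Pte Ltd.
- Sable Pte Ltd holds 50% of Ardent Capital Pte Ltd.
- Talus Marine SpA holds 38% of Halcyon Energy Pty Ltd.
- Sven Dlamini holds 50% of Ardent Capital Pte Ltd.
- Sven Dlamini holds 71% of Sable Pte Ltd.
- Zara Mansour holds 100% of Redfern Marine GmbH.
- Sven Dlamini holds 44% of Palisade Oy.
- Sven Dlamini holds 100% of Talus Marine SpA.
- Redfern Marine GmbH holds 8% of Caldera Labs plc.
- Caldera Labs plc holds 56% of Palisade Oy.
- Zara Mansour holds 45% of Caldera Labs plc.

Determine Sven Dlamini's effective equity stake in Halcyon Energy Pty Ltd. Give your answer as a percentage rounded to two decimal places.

Sven reaches Halcyon along 3 paths.
Via Ardent: 50% × 62% = 31%.
Via Sable → Ardent: 71% × 50% × 62% = 22.01%.
Via Talus: 100% × 38% = 38%.
Total: 31% + 22.01% + 38% = 91.01%.

91.01%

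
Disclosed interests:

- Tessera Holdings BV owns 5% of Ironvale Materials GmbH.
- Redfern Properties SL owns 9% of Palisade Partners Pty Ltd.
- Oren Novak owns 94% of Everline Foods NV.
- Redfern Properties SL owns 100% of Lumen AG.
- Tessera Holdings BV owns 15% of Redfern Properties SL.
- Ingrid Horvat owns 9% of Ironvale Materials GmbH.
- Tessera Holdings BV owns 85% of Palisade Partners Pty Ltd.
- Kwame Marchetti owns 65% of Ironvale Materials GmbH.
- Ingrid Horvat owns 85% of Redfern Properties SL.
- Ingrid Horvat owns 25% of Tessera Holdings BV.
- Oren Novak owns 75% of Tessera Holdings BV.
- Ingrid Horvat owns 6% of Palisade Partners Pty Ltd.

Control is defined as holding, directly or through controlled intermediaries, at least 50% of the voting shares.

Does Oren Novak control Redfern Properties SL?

No

Oren holds 75% of Tessera, so Oren controls Tessera.
Tessera holds 85% of Palisade, so Oren controls Palisade.
Oren holds 94% of Everline, so Oren controls Everline.
In Redfern, Oren's side holds only 15%, not ≥ 50%.
So Oren does not control Redfern.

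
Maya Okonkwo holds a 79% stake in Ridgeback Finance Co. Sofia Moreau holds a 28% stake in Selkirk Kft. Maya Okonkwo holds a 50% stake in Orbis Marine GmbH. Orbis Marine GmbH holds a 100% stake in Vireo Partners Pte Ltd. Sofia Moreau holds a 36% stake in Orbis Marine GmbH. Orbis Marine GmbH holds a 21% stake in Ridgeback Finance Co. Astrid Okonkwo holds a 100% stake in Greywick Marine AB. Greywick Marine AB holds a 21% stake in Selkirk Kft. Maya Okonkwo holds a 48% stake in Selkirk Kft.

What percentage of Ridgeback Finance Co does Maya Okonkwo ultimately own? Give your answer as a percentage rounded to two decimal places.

89.50%

Maya reaches Ridgeback along 2 paths.
Via Orbis: 50% × 21% = 10.5%.
Direct stake: 79% = 79%.
Total: 10.5% + 79% = 89.5%.
Rounded: 89.50%.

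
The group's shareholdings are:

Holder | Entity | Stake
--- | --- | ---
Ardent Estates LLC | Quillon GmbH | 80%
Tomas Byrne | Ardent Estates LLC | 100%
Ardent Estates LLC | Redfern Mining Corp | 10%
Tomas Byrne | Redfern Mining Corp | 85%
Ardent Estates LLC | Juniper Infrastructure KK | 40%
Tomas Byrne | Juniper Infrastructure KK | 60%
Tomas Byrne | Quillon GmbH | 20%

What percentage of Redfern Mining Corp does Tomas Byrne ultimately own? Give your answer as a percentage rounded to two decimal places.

Tomas reaches Redfern along 2 paths.
Via Ardent: 100% × 10% = 10%.
Direct stake: 85% = 85%.
Total: 10% + 85% = 95%.
Rounded: 95.00%.

95.00%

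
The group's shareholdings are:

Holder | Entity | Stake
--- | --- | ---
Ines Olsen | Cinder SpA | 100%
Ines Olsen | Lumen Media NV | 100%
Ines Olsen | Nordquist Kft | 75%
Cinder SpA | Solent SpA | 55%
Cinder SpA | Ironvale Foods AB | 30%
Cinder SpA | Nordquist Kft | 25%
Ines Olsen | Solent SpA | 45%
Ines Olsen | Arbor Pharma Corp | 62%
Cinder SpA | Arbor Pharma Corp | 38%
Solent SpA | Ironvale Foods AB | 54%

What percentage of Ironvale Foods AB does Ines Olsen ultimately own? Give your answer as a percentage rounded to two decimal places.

Ines reaches Ironvale along 3 paths.
Via Cinder: 100% × 30% = 30%.
Via Solent: 45% × 54% = 24.3%.
Via Cinder → Solent: 100% × 55% × 54% = 29.7%.
Total: 30% + 24.3% + 29.7% = 84%.
Rounded: 84.00%.

84.00%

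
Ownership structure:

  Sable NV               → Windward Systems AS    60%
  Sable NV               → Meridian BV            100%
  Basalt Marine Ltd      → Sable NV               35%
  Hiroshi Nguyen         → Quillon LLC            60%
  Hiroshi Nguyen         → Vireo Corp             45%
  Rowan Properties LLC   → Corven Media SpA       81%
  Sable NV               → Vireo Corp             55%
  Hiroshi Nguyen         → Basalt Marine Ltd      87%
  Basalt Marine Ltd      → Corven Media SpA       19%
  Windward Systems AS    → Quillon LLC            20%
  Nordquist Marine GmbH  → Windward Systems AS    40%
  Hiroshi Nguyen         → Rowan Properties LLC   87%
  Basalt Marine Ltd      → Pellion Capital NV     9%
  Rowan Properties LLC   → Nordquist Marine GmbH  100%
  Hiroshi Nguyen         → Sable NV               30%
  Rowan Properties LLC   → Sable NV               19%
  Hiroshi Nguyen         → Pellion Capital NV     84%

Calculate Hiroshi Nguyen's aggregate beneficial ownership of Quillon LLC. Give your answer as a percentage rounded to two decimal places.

Hiroshi reaches Quillon along 5 paths.
Direct stake: 60% = 60%.
Via Rowan → Nordquist → Windward: 87% × 100% × 40% × 20% = 6.96%.
Via Rowan → Sable → Windward: 87% × 19% × 60% × 20% = 1.9836%.
Via Basalt → Sable → Windward: 87% × 35% × 60% × 20% = 3.654%.
Via Sable → Windward: 30% × 60% × 20% = 3.6%.
Total: 60% + 6.96% + 1.9836% + 3.654% + 3.6% = 76.1976%.
Rounded: 76.20%.

76.20%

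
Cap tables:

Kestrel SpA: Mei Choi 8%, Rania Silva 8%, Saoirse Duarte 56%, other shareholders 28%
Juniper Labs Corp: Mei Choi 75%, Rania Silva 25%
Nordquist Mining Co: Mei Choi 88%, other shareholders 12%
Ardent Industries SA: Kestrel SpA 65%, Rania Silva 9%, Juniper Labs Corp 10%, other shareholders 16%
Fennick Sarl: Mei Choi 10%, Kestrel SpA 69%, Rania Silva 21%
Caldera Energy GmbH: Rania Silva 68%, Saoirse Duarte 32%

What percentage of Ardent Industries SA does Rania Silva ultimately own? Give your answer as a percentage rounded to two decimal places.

Rania reaches Ardent along 3 paths.
Via Kestrel: 8% × 65% = 5.2%.
Direct stake: 9% = 9%.
Via Juniper: 25% × 10% = 2.5%.
Total: 5.2% + 9% + 2.5% = 16.7%.
Rounded: 16.70%.

16.70%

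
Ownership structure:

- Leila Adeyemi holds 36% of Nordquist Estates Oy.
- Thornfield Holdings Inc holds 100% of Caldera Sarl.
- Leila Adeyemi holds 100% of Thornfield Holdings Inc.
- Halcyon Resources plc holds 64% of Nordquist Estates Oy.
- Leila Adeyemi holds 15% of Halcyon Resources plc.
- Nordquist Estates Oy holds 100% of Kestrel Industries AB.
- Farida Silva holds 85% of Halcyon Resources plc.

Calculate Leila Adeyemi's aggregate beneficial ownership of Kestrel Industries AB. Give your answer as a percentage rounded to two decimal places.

Leila reaches Kestrel along 2 paths.
Via Halcyon → Nordquist: 15% × 64% × 100% = 9.6%.
Via Nordquist: 36% × 100% = 36%.
Total: 9.6% + 36% = 45.6%.
Rounded: 45.60%.

45.60%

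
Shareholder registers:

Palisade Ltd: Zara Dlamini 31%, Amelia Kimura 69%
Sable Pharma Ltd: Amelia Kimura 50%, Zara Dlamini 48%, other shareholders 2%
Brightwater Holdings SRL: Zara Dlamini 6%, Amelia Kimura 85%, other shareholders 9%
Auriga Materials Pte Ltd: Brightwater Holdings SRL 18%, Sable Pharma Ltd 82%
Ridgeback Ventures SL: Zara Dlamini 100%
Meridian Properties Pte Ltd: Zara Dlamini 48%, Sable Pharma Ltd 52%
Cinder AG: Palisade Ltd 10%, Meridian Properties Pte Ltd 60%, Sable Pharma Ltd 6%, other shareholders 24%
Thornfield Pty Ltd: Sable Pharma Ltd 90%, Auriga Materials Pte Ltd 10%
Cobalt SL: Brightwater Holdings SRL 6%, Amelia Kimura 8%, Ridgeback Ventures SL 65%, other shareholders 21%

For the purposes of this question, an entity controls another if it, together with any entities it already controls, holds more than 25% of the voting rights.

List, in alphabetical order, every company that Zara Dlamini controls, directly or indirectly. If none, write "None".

Zara holds 31% of Palisade, so Zara controls Palisade.
Zara holds 48% of Sable, so Zara controls Sable.
Sable holds 82% of Auriga, so Zara controls Auriga.
Zara holds 100% of Ridgeback, so Zara controls Ridgeback.
Zara and Sable together hold 48% + 52% = 100% of Meridian, so Zara controls Meridian.
Palisade and Meridian and Sable together hold 10% + 60% + 6% = 76% of Cinder, so Zara controls Cinder.
Sable and Auriga together hold 90% + 10% = 100% of Thornfield, so Zara controls Thornfield.
Ridgeback holds 65% of Cobalt, so Zara controls Cobalt.
No other company's threshold is met.

Auriga Materials Pte Ltd, Cinder AG, Cobalt SL, Meridian Properties Pte Ltd, Palisade Ltd, Ridgeback Ventures SL, Sable Pharma Ltd, Thornfield Pty Ltd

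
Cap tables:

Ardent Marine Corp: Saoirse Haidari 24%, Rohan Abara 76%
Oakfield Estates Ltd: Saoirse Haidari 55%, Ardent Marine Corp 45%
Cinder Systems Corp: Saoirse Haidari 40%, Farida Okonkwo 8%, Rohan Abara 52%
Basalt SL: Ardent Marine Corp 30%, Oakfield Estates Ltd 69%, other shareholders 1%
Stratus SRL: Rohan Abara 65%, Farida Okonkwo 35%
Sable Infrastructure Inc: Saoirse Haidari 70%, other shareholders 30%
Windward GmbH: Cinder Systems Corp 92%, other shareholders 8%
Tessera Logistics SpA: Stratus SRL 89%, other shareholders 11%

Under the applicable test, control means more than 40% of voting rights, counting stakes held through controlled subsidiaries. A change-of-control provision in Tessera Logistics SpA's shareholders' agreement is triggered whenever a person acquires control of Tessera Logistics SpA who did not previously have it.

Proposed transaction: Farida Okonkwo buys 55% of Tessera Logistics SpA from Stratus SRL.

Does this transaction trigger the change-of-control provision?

Yes

The purchase adds only to Farida's holdings (Stratus's stake shrinks), so Farida is the only person who could newly come to control Tessera.
Farida's largest direct stake is 35% in Stratus, which does not meet the threshold, so Farida controls no company.
Neither Farida nor any entity Farida controls holds any voting interest in Tessera.
So before the transaction, Farida does not control Tessera.
After the purchase, Farida holds 55% of Tessera directly, and Stratus's stake falls to 34%.
Farida holds 55% of Tessera, so Farida controls Tessera.
Farida did not control Tessera before and does after, so the clause is triggered.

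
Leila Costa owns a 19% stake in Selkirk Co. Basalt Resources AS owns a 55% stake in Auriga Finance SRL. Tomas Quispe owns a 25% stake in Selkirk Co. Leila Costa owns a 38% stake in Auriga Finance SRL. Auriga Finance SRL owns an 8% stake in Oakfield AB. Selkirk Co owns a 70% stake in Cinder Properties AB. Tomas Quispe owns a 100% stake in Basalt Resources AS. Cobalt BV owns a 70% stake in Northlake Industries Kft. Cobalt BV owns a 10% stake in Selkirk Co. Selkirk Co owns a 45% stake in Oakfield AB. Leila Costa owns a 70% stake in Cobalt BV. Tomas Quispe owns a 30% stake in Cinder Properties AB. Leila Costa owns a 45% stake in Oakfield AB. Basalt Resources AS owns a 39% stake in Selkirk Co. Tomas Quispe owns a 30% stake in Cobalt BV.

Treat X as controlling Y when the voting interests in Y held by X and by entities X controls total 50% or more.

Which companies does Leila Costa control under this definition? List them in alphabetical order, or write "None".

Leila holds 70% of Cobalt, so Leila controls Cobalt.
Cobalt holds 70% of Northlake, so Leila controls Northlake.
No other company's threshold is met.

Cobalt BV, Northlake Industries Kft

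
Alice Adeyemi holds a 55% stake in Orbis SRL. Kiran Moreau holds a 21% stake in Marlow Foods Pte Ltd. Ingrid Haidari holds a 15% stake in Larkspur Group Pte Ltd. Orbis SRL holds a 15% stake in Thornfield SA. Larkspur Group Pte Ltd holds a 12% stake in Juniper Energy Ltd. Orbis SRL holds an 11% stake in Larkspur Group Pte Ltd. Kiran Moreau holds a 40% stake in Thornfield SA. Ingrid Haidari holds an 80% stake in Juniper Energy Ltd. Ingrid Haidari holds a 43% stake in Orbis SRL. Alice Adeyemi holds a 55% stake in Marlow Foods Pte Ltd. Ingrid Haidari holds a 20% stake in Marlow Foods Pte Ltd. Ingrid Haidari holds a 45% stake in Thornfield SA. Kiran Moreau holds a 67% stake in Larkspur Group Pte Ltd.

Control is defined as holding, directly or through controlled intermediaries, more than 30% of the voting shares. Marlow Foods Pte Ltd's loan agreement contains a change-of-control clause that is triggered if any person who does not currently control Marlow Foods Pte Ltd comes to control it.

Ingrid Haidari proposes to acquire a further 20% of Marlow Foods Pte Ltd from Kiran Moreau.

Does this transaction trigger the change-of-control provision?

The purchase adds only to Ingrid's holdings (Kiran's stake shrinks), so Ingrid is the only person who could newly come to control Marlow.
Ingrid holds 43% of Orbis, so Ingrid controls Orbis.
Orbis and Ingrid together hold 15% + 45% = 60% of Thornfield, so Ingrid controls Thornfield.
Ingrid holds 80% of Juniper, so Ingrid controls Juniper.
In Marlow, Ingrid's side holds only 20%, not > 30%.
So before the transaction, Ingrid does not control Marlow.
After the purchase, Ingrid's direct stake in Marlow rises to 20% + 20% = 40%, and Kiran's stake falls to 1%.
Ingrid holds 40% of Marlow, so Ingrid controls Marlow.
Ingrid did not control Marlow before and does after, so the clause is triggered.

Yes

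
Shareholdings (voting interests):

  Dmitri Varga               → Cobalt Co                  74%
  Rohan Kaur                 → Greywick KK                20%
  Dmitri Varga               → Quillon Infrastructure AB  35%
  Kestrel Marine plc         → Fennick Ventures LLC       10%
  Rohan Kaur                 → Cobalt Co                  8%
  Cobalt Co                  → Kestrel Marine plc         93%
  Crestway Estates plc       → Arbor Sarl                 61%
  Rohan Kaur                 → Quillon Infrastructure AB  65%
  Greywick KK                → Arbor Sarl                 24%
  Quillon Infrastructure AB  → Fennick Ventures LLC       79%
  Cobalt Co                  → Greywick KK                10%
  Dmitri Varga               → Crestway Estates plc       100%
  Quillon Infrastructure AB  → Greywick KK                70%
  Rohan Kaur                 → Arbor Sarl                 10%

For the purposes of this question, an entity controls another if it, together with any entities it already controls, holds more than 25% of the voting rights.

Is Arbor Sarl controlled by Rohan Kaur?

Yes

Rohan holds 65% of Quillon, so Rohan controls Quillon.
Rohan and Quillon together hold 20% + 70% = 90% of Greywick, so Rohan controls Greywick.
Greywick and Rohan together hold 24% + 10% = 34% of Arbor, so Rohan controls Arbor.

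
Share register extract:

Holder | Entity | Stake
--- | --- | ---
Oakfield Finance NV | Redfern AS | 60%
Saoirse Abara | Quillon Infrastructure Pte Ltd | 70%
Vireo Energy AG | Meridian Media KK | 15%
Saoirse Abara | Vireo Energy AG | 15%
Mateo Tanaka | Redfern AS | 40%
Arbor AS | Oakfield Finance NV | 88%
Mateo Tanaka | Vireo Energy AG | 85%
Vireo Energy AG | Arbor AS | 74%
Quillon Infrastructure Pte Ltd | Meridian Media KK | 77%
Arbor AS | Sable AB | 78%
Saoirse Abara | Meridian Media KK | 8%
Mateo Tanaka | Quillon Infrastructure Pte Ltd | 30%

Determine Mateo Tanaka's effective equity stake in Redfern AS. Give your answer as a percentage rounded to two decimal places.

Mateo reaches Redfern along 2 paths.
Via Vireo → Arbor → Oakfield: 85% × 74% × 88% × 60% = 33.2112%.
Direct stake: 40% = 40%.
Total: 33.2112% + 40% = 73.2112%.
Rounded: 73.21%.

73.21%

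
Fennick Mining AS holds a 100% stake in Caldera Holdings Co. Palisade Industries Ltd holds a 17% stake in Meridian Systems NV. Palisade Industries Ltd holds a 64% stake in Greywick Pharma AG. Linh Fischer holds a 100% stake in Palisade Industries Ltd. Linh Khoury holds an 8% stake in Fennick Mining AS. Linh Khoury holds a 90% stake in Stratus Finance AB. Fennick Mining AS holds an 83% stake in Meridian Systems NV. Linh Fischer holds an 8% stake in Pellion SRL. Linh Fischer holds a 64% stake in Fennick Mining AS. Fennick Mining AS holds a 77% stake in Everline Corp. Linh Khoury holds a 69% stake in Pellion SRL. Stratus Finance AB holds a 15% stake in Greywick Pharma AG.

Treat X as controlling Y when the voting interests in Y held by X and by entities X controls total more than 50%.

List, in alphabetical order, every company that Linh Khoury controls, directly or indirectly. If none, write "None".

Pellion SRL, Stratus Finance AB

Linh Khoury holds 90% of Stratus, so Linh Khoury controls Stratus.
Linh Khoury holds 69% of Pellion, so Linh Khoury controls Pellion.
No other company's threshold is met.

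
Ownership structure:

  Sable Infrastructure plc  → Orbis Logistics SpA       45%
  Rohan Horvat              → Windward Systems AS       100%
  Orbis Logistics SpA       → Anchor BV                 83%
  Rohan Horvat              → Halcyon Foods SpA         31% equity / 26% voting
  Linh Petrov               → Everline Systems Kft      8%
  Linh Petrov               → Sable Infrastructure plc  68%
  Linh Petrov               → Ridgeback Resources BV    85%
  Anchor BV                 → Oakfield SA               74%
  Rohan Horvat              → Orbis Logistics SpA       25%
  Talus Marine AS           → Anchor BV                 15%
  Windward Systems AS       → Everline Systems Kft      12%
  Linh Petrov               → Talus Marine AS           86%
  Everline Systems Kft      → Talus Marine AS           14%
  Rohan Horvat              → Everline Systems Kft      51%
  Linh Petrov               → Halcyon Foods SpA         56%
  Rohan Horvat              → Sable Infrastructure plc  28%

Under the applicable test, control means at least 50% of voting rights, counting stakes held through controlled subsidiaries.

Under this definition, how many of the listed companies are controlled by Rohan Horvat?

2

Rohan holds 100% of Windward, so Rohan controls Windward.
Windward and Rohan together hold 12% + 51% = 63% of Everline, so Rohan controls Everline.
No other company's threshold is met.
Rohan controls 2 companies.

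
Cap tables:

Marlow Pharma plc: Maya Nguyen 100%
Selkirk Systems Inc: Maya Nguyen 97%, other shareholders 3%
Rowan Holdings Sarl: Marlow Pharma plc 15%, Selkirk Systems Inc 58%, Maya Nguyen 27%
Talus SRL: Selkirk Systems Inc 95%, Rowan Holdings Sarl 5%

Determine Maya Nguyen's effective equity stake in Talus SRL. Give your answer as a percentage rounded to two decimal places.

Maya reaches Talus along 4 paths.
Via Selkirk: 97% × 95% = 92.15%.
Via Marlow → Rowan: 100% × 15% × 5% = 0.75%.
Via Selkirk → Rowan: 97% × 58% × 5% = 2.813%.
Via Rowan: 27% × 5% = 1.35%.
Total: 92.15% + 0.75% + 2.813% + 1.35% = 97.063%.
Rounded: 97.06%.

97.06%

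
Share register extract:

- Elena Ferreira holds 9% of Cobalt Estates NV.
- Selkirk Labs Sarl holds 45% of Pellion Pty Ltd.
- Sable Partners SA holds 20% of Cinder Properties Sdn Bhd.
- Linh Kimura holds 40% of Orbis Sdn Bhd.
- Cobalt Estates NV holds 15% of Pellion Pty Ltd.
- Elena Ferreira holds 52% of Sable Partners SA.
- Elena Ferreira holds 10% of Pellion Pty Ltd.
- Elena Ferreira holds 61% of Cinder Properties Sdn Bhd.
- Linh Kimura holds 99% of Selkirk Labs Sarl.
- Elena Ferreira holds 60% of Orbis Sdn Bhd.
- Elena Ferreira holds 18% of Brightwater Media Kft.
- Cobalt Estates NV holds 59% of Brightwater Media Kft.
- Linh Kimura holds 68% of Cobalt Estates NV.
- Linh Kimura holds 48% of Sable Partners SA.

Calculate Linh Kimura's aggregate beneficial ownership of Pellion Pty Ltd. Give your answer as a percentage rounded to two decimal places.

54.75%

Linh reaches Pellion along 2 paths.
Via Selkirk: 99% × 45% = 44.55%.
Via Cobalt: 68% × 15% = 10.2%.
Total: 44.55% + 10.2% = 54.75%.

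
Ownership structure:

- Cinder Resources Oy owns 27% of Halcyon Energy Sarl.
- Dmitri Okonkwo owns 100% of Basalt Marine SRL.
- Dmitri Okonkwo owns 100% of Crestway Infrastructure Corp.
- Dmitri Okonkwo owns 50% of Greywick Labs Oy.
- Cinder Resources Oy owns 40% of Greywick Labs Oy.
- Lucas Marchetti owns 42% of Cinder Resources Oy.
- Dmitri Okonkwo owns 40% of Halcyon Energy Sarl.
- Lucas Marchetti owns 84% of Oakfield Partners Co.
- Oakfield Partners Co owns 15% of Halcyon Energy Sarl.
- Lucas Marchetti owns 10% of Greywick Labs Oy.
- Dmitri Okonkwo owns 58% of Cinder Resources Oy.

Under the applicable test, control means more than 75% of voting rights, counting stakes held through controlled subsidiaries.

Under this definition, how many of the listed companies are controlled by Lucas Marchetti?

Lucas holds 84% of Oakfield, so Lucas controls Oakfield.
No other company's threshold is met.
Lucas controls 1 company.

1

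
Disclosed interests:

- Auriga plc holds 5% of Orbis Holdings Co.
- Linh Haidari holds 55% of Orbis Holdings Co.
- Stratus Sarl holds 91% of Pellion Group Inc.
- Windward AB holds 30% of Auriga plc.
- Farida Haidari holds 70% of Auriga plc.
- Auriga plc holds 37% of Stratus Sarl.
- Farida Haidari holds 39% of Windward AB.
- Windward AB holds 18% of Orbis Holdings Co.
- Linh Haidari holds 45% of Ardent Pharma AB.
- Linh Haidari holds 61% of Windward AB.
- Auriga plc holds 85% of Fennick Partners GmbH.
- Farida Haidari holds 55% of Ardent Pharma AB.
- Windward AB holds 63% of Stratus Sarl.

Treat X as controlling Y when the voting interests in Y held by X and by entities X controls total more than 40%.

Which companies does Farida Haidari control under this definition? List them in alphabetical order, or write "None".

Farida holds 70% of Auriga, so Farida controls Auriga.
Farida holds 55% of Ardent, so Farida controls Ardent.
Auriga holds 85% of Fennick, so Farida controls Fennick.
No other company's threshold is met.

Ardent Pharma AB, Auriga plc, Fennick Partners GmbH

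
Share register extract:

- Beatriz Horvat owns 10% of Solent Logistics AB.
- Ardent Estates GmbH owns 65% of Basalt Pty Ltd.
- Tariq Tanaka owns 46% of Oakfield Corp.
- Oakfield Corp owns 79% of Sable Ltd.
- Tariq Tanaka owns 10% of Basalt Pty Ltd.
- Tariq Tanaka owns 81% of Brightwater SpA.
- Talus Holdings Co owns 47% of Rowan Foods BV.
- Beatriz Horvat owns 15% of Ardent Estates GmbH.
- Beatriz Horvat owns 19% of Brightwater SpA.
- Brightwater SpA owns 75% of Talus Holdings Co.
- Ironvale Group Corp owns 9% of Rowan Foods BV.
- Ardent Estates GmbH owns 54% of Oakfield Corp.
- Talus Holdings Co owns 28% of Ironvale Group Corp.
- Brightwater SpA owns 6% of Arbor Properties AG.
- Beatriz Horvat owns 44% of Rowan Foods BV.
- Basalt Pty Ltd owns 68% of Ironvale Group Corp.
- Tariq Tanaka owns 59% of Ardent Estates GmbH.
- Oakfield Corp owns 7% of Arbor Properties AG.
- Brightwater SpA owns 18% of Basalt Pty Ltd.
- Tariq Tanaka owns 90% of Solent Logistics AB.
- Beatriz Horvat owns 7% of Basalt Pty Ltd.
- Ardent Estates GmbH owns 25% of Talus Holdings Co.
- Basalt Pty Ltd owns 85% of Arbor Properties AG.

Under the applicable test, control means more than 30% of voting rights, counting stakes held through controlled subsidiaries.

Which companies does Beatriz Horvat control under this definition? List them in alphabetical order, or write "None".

Rowan Foods BV

Beatriz holds 44% of Rowan, so Beatriz controls Rowan.
No other company's threshold is met.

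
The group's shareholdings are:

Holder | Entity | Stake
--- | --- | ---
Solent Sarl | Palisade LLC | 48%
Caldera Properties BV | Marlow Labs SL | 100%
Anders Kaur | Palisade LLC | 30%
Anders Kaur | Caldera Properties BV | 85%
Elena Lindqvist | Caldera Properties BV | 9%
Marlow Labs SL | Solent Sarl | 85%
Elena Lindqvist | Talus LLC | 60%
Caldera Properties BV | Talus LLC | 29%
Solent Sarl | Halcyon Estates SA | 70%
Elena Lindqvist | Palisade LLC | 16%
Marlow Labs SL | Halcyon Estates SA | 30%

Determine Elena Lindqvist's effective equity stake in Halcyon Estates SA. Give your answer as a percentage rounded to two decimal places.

Elena reaches Halcyon along 2 paths.
Via Caldera → Marlow: 9% × 100% × 30% = 2.7%.
Via Caldera → Marlow → Solent: 9% × 100% × 85% × 70% = 5.355%.
Total: 2.7% + 5.355% = 8.055%.
Rounded: 8.06%.

8.06%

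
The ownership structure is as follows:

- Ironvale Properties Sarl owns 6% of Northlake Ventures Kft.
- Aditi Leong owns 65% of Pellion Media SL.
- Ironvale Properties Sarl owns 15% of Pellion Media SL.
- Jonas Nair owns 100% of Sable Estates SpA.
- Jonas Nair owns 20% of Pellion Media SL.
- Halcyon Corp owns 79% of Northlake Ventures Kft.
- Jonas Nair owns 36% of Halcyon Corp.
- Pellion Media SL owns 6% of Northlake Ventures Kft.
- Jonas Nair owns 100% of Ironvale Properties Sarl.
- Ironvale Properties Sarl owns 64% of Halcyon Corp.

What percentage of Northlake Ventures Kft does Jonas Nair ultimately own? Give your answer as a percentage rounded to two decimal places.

Jonas reaches Northlake along 5 paths.
Via Halcyon: 36% × 79% = 28.44%.
Via Ironvale → Halcyon: 100% × 64% × 79% = 50.56%.
Via Pellion: 20% × 6% = 1.2%.
Via Ironvale → Pellion: 100% × 15% × 6% = 0.9%.
Via Ironvale: 100% × 6% = 6%.
Total: 28.44% + 50.56% + 1.2% + 0.9% + 6% = 87.1%.
Rounded: 87.10%.

87.10%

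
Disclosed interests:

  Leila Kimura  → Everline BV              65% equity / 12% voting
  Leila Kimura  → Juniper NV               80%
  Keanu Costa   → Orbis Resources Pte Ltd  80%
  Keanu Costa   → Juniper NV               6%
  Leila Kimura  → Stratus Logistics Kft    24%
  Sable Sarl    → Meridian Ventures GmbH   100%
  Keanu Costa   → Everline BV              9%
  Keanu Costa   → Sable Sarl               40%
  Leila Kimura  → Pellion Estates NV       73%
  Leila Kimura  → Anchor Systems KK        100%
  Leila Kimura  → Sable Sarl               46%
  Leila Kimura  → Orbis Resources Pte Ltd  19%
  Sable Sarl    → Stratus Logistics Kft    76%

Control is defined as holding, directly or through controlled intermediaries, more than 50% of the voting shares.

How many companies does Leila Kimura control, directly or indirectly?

3

Leila holds 80% of Juniper, so Leila controls Juniper.
Leila holds 73% of Pellion, so Leila controls Pellion.
Leila holds 100% of Anchor, so Leila controls Anchor.
No other company's threshold is met.
Leila controls 3 companies.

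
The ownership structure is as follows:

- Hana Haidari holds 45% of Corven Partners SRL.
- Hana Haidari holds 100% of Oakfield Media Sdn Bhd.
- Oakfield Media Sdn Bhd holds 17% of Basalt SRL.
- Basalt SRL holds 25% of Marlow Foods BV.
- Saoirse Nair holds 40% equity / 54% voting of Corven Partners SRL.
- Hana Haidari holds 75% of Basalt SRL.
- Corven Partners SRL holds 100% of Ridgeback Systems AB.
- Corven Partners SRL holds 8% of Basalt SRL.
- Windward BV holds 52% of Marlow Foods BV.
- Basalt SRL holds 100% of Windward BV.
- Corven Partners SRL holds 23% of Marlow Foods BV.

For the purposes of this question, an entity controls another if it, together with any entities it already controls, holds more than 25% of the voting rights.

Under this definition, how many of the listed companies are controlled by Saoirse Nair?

Saoirse holds 54% of Corven, so Saoirse controls Corven.
Corven holds 100% of Ridgeback, so Saoirse controls Ridgeback.
No other company's threshold is met.
Saoirse controls 2 companies.

2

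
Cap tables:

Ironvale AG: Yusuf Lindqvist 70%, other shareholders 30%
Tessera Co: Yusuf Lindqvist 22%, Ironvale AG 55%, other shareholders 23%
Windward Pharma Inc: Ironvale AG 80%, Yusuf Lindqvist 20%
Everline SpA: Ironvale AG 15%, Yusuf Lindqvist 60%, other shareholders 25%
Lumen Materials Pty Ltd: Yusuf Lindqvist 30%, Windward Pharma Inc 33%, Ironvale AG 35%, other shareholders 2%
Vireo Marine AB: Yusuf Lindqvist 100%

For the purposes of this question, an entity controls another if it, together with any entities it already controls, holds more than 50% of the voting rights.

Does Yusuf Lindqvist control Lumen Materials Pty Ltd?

Yes

Yusuf holds 70% of Ironvale, so Yusuf controls Ironvale.
Ironvale and Yusuf together hold 80% + 20% = 100% of Windward, so Yusuf controls Windward.
Yusuf and Windward and Ironvale together hold 30% + 33% + 35% = 98% of Lumen, so Yusuf controls Lumen.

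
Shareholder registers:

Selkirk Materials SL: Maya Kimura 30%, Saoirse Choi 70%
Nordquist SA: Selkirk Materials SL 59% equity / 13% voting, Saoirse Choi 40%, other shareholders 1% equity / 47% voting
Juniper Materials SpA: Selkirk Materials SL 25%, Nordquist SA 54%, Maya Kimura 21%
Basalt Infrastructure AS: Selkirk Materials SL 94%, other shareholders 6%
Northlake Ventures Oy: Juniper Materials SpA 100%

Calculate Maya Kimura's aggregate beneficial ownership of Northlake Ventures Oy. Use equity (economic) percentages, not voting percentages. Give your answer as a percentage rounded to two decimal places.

38.06%

Maya reaches Northlake along 3 paths.
Via Selkirk → Juniper: 30% × 25% × 100% = 7.5%.
Via Selkirk → Nordquist → Juniper: 30% × 59% × 54% × 100% = 9.558%.
Via Juniper: 21% × 100% = 21%.
Total: 7.5% + 9.558% + 21% = 38.058%.
Rounded: 38.06%.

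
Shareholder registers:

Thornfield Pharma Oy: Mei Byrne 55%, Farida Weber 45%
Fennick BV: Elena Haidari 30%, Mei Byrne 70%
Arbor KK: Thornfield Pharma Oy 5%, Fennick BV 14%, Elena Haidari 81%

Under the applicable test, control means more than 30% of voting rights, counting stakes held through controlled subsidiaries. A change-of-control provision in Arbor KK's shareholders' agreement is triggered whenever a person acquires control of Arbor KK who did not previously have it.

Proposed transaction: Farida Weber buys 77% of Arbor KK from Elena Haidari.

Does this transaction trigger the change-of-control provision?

The purchase adds only to Farida's holdings (Elena's stake shrinks), so Farida is the only person who could newly come to control Arbor.
Farida holds 45% of Thornfield, so Farida controls Thornfield.
In Arbor, Farida's side holds only 5%, not > 30%.
So before the transaction, Farida does not control Arbor.
After the purchase, Farida holds 77% of Arbor directly, and Elena's stake falls to 4%.
Thornfield and Farida together hold 5% + 77% = 82% of Arbor, so Farida controls Arbor.
Farida did not control Arbor before and does after, so the clause is triggered.

Yes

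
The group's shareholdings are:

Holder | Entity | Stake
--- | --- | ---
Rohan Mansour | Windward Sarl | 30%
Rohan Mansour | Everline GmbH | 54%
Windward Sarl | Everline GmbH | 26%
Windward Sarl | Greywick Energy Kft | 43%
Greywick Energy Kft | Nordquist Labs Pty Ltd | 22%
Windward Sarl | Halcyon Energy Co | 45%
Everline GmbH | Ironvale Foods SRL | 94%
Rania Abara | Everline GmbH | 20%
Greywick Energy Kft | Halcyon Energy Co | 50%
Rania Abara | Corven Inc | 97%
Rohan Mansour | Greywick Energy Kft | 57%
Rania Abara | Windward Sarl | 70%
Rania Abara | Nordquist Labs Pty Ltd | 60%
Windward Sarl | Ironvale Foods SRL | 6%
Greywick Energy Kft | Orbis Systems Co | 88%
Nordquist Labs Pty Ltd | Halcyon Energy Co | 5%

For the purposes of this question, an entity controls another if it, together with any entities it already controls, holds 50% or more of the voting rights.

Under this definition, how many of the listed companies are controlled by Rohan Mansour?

Rohan holds 54% of Everline, so Rohan controls Everline.
Rohan holds 57% of Greywick, so Rohan controls Greywick.
Greywick holds 88% of Orbis, so Rohan controls Orbis.
Greywick holds 50% of Halcyon, so Rohan controls Halcyon.
Everline holds 94% of Ironvale, so Rohan controls Ironvale.
No other company's threshold is met.
Rohan controls 5 companies.

5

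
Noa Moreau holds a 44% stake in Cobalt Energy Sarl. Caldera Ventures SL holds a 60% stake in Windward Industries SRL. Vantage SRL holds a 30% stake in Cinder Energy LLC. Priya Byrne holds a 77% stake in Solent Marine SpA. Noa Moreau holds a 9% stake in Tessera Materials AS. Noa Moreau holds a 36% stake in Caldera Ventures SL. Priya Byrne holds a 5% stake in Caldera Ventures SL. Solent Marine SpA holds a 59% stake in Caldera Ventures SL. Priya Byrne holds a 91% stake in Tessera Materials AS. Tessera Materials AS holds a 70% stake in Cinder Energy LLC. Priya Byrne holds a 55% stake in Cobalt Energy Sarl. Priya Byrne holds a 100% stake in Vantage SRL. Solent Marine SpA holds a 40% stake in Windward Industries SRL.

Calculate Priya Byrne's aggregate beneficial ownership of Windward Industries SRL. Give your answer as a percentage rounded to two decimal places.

61.06%

Priya reaches Windward along 3 paths.
Via Caldera: 5% × 60% = 3%.
Via Solent → Caldera: 77% × 59% × 60% = 27.258%.
Via Solent: 77% × 40% = 30.8%.
Total: 3% + 27.258% + 30.8% = 61.058%.
Rounded: 61.06%.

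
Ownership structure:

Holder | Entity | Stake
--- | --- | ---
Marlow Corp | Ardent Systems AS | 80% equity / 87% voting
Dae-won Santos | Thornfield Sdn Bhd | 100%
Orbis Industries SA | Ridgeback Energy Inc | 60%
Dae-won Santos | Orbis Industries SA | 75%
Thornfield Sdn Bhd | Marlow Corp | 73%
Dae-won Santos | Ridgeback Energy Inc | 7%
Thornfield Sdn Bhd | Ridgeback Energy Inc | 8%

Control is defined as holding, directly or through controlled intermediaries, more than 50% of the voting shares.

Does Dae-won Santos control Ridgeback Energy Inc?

Dae-won holds 75% of Orbis, so Dae-won controls Orbis.
Dae-won holds 100% of Thornfield, so Dae-won controls Thornfield.
Orbis and Thornfield and Dae-won together hold 60% + 8% + 7% = 75% of Ridgeback, so Dae-won controls Ridgeback.

Yes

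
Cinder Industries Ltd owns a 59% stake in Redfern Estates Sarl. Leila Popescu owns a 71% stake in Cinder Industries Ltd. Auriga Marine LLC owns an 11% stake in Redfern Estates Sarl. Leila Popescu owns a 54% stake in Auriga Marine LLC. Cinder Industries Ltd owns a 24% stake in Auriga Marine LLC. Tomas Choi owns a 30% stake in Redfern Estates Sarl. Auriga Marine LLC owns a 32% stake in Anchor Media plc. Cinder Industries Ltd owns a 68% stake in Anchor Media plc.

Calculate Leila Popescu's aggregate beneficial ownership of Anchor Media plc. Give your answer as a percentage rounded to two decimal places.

71.01%

Leila reaches Anchor along 3 paths.
Via Cinder → Auriga: 71% × 24% × 32% = 5.4528%.
Via Auriga: 54% × 32% = 17.28%.
Via Cinder: 71% × 68% = 48.28%.
Total: 5.4528% + 17.28% + 48.28% = 71.0128%.
Rounded: 71.01%.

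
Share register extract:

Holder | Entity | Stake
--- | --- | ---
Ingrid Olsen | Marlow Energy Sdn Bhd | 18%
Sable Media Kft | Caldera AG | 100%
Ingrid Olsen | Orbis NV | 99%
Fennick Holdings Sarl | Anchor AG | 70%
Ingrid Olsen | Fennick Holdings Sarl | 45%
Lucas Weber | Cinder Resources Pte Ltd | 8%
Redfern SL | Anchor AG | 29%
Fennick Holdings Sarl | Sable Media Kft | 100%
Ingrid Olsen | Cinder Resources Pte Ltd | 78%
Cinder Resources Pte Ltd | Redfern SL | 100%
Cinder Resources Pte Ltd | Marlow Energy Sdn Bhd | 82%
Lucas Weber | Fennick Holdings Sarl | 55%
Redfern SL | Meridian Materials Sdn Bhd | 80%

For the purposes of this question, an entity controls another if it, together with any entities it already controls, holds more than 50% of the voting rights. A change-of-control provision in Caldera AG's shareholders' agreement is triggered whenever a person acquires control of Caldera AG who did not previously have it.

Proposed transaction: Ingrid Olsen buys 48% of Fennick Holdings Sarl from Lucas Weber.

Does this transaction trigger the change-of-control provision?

Yes

The purchase adds only to Ingrid's holdings (Lucas's stake shrinks), so Ingrid is the only person who could newly come to control Caldera.
Ingrid holds 78% of Cinder, so Ingrid controls Cinder.
Ingrid holds 99% of Orbis, so Ingrid controls Orbis.
Cinder holds 100% of Redfern, so Ingrid controls Redfern.
Cinder and Ingrid together hold 82% + 18% = 100% of Marlow, so Ingrid controls Marlow.
Redfern holds 80% of Meridian, so Ingrid controls Meridian.
Neither Ingrid nor any entity Ingrid controls holds any voting interest in Caldera.
So before the transaction, Ingrid does not control Caldera.
After the purchase, Ingrid's direct stake in Fennick rises to 45% + 48% = 93%, and Lucas's stake falls to 7%.
Ingrid holds 93% of Fennick, so Ingrid controls Fennick.
Fennick holds 100% of Sable, so Ingrid controls Sable.
Sable holds 100% of Caldera, so Ingrid controls Caldera.
Ingrid did not control Caldera before and does after, so the clause is triggered.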